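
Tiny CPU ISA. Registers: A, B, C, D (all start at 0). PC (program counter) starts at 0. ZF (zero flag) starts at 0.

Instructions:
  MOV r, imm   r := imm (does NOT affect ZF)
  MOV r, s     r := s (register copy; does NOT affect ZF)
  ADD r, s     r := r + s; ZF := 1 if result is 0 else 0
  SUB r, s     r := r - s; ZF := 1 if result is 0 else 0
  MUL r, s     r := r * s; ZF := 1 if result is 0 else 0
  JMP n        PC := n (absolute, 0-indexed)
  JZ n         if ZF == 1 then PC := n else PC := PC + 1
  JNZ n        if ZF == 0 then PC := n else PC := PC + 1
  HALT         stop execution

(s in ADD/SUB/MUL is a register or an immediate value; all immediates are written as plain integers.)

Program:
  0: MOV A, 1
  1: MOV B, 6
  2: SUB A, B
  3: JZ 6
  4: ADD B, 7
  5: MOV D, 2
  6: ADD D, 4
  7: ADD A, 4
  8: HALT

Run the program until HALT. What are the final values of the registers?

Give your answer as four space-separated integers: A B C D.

Step 1: PC=0 exec 'MOV A, 1'. After: A=1 B=0 C=0 D=0 ZF=0 PC=1
Step 2: PC=1 exec 'MOV B, 6'. After: A=1 B=6 C=0 D=0 ZF=0 PC=2
Step 3: PC=2 exec 'SUB A, B'. After: A=-5 B=6 C=0 D=0 ZF=0 PC=3
Step 4: PC=3 exec 'JZ 6'. After: A=-5 B=6 C=0 D=0 ZF=0 PC=4
Step 5: PC=4 exec 'ADD B, 7'. After: A=-5 B=13 C=0 D=0 ZF=0 PC=5
Step 6: PC=5 exec 'MOV D, 2'. After: A=-5 B=13 C=0 D=2 ZF=0 PC=6
Step 7: PC=6 exec 'ADD D, 4'. After: A=-5 B=13 C=0 D=6 ZF=0 PC=7
Step 8: PC=7 exec 'ADD A, 4'. After: A=-1 B=13 C=0 D=6 ZF=0 PC=8
Step 9: PC=8 exec 'HALT'. After: A=-1 B=13 C=0 D=6 ZF=0 PC=8 HALTED

Answer: -1 13 0 6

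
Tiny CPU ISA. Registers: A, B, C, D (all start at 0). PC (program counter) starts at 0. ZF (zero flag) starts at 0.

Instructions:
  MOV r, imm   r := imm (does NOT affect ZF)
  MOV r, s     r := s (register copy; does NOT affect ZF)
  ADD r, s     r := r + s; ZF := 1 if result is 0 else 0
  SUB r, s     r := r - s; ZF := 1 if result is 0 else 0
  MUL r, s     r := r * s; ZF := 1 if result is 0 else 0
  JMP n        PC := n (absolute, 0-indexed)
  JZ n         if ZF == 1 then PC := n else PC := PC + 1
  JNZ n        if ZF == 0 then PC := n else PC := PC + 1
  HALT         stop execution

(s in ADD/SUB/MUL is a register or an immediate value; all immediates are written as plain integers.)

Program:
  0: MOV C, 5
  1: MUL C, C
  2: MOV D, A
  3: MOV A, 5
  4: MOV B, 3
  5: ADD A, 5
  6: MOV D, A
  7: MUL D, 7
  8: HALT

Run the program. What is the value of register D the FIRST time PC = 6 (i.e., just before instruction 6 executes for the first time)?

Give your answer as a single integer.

Step 1: PC=0 exec 'MOV C, 5'. After: A=0 B=0 C=5 D=0 ZF=0 PC=1
Step 2: PC=1 exec 'MUL C, C'. After: A=0 B=0 C=25 D=0 ZF=0 PC=2
Step 3: PC=2 exec 'MOV D, A'. After: A=0 B=0 C=25 D=0 ZF=0 PC=3
Step 4: PC=3 exec 'MOV A, 5'. After: A=5 B=0 C=25 D=0 ZF=0 PC=4
Step 5: PC=4 exec 'MOV B, 3'. After: A=5 B=3 C=25 D=0 ZF=0 PC=5
Step 6: PC=5 exec 'ADD A, 5'. After: A=10 B=3 C=25 D=0 ZF=0 PC=6
First time PC=6: D=0

0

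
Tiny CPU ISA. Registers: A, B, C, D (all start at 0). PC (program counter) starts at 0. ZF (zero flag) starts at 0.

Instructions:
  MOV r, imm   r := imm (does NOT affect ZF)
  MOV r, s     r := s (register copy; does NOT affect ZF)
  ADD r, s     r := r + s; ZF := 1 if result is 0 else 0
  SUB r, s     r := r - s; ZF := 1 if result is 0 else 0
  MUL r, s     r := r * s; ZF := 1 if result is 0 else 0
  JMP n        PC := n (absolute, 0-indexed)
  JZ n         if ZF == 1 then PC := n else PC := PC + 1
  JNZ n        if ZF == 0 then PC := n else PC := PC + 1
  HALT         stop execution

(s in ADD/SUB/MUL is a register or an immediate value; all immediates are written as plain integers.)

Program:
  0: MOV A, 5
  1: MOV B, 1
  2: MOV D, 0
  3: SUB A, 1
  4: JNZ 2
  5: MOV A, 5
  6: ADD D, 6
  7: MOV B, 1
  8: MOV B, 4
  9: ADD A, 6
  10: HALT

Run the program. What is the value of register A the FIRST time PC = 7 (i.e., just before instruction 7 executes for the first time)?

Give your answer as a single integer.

Step 1: PC=0 exec 'MOV A, 5'. After: A=5 B=0 C=0 D=0 ZF=0 PC=1
Step 2: PC=1 exec 'MOV B, 1'. After: A=5 B=1 C=0 D=0 ZF=0 PC=2
Step 3: PC=2 exec 'MOV D, 0'. After: A=5 B=1 C=0 D=0 ZF=0 PC=3
Step 4: PC=3 exec 'SUB A, 1'. After: A=4 B=1 C=0 D=0 ZF=0 PC=4
Step 5: PC=4 exec 'JNZ 2'. After: A=4 B=1 C=0 D=0 ZF=0 PC=2
Step 6: PC=2 exec 'MOV D, 0'. After: A=4 B=1 C=0 D=0 ZF=0 PC=3
Step 7: PC=3 exec 'SUB A, 1'. After: A=3 B=1 C=0 D=0 ZF=0 PC=4
Step 8: PC=4 exec 'JNZ 2'. After: A=3 B=1 C=0 D=0 ZF=0 PC=2
Step 9: PC=2 exec 'MOV D, 0'. After: A=3 B=1 C=0 D=0 ZF=0 PC=3
Step 10: PC=3 exec 'SUB A, 1'. After: A=2 B=1 C=0 D=0 ZF=0 PC=4
Step 11: PC=4 exec 'JNZ 2'. After: A=2 B=1 C=0 D=0 ZF=0 PC=2
Step 12: PC=2 exec 'MOV D, 0'. After: A=2 B=1 C=0 D=0 ZF=0 PC=3
Step 13: PC=3 exec 'SUB A, 1'. After: A=1 B=1 C=0 D=0 ZF=0 PC=4
Step 14: PC=4 exec 'JNZ 2'. After: A=1 B=1 C=0 D=0 ZF=0 PC=2
Step 15: PC=2 exec 'MOV D, 0'. After: A=1 B=1 C=0 D=0 ZF=0 PC=3
Step 16: PC=3 exec 'SUB A, 1'. After: A=0 B=1 C=0 D=0 ZF=1 PC=4
Step 17: PC=4 exec 'JNZ 2'. After: A=0 B=1 C=0 D=0 ZF=1 PC=5
Step 18: PC=5 exec 'MOV A, 5'. After: A=5 B=1 C=0 D=0 ZF=1 PC=6
Step 19: PC=6 exec 'ADD D, 6'. After: A=5 B=1 C=0 D=6 ZF=0 PC=7
First time PC=7: A=5

5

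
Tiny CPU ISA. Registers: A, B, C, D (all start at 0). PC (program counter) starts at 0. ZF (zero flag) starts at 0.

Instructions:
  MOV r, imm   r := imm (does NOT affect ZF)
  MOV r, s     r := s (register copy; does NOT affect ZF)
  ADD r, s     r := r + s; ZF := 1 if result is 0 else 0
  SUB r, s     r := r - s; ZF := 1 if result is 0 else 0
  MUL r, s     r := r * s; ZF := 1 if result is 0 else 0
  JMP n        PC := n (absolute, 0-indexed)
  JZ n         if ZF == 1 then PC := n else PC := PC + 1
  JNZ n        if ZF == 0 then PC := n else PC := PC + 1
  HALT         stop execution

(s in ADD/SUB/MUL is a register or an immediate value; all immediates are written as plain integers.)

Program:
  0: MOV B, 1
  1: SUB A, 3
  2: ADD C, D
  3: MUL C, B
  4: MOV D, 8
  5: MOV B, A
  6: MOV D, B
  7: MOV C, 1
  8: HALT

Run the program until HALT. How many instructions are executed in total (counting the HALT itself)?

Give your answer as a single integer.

Answer: 9

Derivation:
Step 1: PC=0 exec 'MOV B, 1'. After: A=0 B=1 C=0 D=0 ZF=0 PC=1
Step 2: PC=1 exec 'SUB A, 3'. After: A=-3 B=1 C=0 D=0 ZF=0 PC=2
Step 3: PC=2 exec 'ADD C, D'. After: A=-3 B=1 C=0 D=0 ZF=1 PC=3
Step 4: PC=3 exec 'MUL C, B'. After: A=-3 B=1 C=0 D=0 ZF=1 PC=4
Step 5: PC=4 exec 'MOV D, 8'. After: A=-3 B=1 C=0 D=8 ZF=1 PC=5
Step 6: PC=5 exec 'MOV B, A'. After: A=-3 B=-3 C=0 D=8 ZF=1 PC=6
Step 7: PC=6 exec 'MOV D, B'. After: A=-3 B=-3 C=0 D=-3 ZF=1 PC=7
Step 8: PC=7 exec 'MOV C, 1'. After: A=-3 B=-3 C=1 D=-3 ZF=1 PC=8
Step 9: PC=8 exec 'HALT'. After: A=-3 B=-3 C=1 D=-3 ZF=1 PC=8 HALTED
Total instructions executed: 9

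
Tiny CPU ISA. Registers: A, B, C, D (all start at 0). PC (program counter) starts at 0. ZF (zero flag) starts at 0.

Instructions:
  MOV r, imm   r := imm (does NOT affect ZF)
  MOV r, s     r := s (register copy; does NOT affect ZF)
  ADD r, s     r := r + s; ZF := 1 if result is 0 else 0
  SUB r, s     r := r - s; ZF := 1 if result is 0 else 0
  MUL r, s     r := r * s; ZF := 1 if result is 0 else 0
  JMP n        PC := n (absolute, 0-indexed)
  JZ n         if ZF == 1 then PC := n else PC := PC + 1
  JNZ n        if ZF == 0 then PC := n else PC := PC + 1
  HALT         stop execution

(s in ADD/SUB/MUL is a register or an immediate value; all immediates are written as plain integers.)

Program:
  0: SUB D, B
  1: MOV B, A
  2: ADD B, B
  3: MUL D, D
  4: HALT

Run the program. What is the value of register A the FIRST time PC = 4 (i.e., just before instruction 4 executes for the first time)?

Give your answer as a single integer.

Step 1: PC=0 exec 'SUB D, B'. After: A=0 B=0 C=0 D=0 ZF=1 PC=1
Step 2: PC=1 exec 'MOV B, A'. After: A=0 B=0 C=0 D=0 ZF=1 PC=2
Step 3: PC=2 exec 'ADD B, B'. After: A=0 B=0 C=0 D=0 ZF=1 PC=3
Step 4: PC=3 exec 'MUL D, D'. After: A=0 B=0 C=0 D=0 ZF=1 PC=4
First time PC=4: A=0

0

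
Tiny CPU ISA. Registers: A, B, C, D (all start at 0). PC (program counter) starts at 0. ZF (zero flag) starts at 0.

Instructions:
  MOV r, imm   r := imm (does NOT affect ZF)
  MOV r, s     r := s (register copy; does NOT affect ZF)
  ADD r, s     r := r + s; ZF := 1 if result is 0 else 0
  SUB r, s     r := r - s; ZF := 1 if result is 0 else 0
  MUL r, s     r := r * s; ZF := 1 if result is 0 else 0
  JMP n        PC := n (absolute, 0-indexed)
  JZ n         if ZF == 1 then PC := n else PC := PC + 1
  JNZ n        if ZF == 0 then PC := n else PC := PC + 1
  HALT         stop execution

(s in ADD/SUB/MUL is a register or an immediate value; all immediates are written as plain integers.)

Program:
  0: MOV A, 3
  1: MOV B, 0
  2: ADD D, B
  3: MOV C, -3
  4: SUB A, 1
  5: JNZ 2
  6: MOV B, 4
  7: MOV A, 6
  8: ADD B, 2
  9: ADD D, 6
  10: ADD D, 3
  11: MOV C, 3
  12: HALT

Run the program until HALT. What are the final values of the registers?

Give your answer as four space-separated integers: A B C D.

Answer: 6 6 3 9

Derivation:
Step 1: PC=0 exec 'MOV A, 3'. After: A=3 B=0 C=0 D=0 ZF=0 PC=1
Step 2: PC=1 exec 'MOV B, 0'. After: A=3 B=0 C=0 D=0 ZF=0 PC=2
Step 3: PC=2 exec 'ADD D, B'. After: A=3 B=0 C=0 D=0 ZF=1 PC=3
Step 4: PC=3 exec 'MOV C, -3'. After: A=3 B=0 C=-3 D=0 ZF=1 PC=4
Step 5: PC=4 exec 'SUB A, 1'. After: A=2 B=0 C=-3 D=0 ZF=0 PC=5
Step 6: PC=5 exec 'JNZ 2'. After: A=2 B=0 C=-3 D=0 ZF=0 PC=2
Step 7: PC=2 exec 'ADD D, B'. After: A=2 B=0 C=-3 D=0 ZF=1 PC=3
Step 8: PC=3 exec 'MOV C, -3'. After: A=2 B=0 C=-3 D=0 ZF=1 PC=4
Step 9: PC=4 exec 'SUB A, 1'. After: A=1 B=0 C=-3 D=0 ZF=0 PC=5
Step 10: PC=5 exec 'JNZ 2'. After: A=1 B=0 C=-3 D=0 ZF=0 PC=2
Step 11: PC=2 exec 'ADD D, B'. After: A=1 B=0 C=-3 D=0 ZF=1 PC=3
Step 12: PC=3 exec 'MOV C, -3'. After: A=1 B=0 C=-3 D=0 ZF=1 PC=4
Step 13: PC=4 exec 'SUB A, 1'. After: A=0 B=0 C=-3 D=0 ZF=1 PC=5
Step 14: PC=5 exec 'JNZ 2'. After: A=0 B=0 C=-3 D=0 ZF=1 PC=6
Step 15: PC=6 exec 'MOV B, 4'. After: A=0 B=4 C=-3 D=0 ZF=1 PC=7
Step 16: PC=7 exec 'MOV A, 6'. After: A=6 B=4 C=-3 D=0 ZF=1 PC=8
Step 17: PC=8 exec 'ADD B, 2'. After: A=6 B=6 C=-3 D=0 ZF=0 PC=9
Step 18: PC=9 exec 'ADD D, 6'. After: A=6 B=6 C=-3 D=6 ZF=0 PC=10
Step 19: PC=10 exec 'ADD D, 3'. After: A=6 B=6 C=-3 D=9 ZF=0 PC=11
Step 20: PC=11 exec 'MOV C, 3'. After: A=6 B=6 C=3 D=9 ZF=0 PC=12
Step 21: PC=12 exec 'HALT'. After: A=6 B=6 C=3 D=9 ZF=0 PC=12 HALTED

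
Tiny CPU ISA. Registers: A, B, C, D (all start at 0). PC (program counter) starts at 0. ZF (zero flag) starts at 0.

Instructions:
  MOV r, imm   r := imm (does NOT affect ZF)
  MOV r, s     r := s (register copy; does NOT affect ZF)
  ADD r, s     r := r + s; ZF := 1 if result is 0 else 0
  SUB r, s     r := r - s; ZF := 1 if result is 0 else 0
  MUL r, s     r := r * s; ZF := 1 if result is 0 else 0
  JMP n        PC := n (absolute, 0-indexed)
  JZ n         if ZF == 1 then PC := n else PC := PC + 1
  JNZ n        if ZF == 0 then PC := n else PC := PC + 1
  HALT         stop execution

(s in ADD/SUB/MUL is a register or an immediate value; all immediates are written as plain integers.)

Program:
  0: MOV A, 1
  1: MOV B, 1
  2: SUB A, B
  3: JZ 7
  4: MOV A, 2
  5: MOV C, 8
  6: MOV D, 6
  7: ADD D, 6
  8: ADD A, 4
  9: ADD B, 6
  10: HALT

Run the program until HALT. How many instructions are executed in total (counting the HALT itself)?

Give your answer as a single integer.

Answer: 8

Derivation:
Step 1: PC=0 exec 'MOV A, 1'. After: A=1 B=0 C=0 D=0 ZF=0 PC=1
Step 2: PC=1 exec 'MOV B, 1'. After: A=1 B=1 C=0 D=0 ZF=0 PC=2
Step 3: PC=2 exec 'SUB A, B'. After: A=0 B=1 C=0 D=0 ZF=1 PC=3
Step 4: PC=3 exec 'JZ 7'. After: A=0 B=1 C=0 D=0 ZF=1 PC=7
Step 5: PC=7 exec 'ADD D, 6'. After: A=0 B=1 C=0 D=6 ZF=0 PC=8
Step 6: PC=8 exec 'ADD A, 4'. After: A=4 B=1 C=0 D=6 ZF=0 PC=9
Step 7: PC=9 exec 'ADD B, 6'. After: A=4 B=7 C=0 D=6 ZF=0 PC=10
Step 8: PC=10 exec 'HALT'. After: A=4 B=7 C=0 D=6 ZF=0 PC=10 HALTED
Total instructions executed: 8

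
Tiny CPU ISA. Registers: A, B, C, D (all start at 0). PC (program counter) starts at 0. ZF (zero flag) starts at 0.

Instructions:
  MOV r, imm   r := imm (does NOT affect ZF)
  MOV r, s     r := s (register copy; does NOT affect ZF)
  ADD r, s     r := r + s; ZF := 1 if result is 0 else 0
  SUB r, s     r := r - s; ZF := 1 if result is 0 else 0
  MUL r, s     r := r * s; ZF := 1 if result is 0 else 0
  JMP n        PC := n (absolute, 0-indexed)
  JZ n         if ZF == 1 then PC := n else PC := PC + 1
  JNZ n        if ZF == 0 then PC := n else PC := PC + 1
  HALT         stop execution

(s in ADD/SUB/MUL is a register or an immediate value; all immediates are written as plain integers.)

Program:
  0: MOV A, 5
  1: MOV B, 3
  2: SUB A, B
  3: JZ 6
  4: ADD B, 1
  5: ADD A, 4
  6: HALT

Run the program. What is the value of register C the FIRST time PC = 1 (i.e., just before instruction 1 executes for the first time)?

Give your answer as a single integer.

Step 1: PC=0 exec 'MOV A, 5'. After: A=5 B=0 C=0 D=0 ZF=0 PC=1
First time PC=1: C=0

0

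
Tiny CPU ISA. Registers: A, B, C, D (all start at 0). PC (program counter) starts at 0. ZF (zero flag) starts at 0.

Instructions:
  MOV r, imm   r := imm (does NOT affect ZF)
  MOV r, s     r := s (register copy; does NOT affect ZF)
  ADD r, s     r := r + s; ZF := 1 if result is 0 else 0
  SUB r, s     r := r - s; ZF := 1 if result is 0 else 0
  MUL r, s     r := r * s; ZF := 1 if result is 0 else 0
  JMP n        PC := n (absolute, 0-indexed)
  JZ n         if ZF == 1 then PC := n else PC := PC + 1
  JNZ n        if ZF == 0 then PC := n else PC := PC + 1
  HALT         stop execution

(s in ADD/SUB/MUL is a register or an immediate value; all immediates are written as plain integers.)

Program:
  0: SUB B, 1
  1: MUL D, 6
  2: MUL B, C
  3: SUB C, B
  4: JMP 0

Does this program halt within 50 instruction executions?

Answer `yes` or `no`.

Answer: no

Derivation:
Step 1: PC=0 exec 'SUB B, 1'. After: A=0 B=-1 C=0 D=0 ZF=0 PC=1
Step 2: PC=1 exec 'MUL D, 6'. After: A=0 B=-1 C=0 D=0 ZF=1 PC=2
Step 3: PC=2 exec 'MUL B, C'. After: A=0 B=0 C=0 D=0 ZF=1 PC=3
Step 4: PC=3 exec 'SUB C, B'. After: A=0 B=0 C=0 D=0 ZF=1 PC=4
Step 5: PC=4 exec 'JMP 0'. After: A=0 B=0 C=0 D=0 ZF=1 PC=0
Step 6: PC=0 exec 'SUB B, 1'. After: A=0 B=-1 C=0 D=0 ZF=0 PC=1
State after step 6 equals state after step 1: the program is in a cycle of length 5 and will never halt.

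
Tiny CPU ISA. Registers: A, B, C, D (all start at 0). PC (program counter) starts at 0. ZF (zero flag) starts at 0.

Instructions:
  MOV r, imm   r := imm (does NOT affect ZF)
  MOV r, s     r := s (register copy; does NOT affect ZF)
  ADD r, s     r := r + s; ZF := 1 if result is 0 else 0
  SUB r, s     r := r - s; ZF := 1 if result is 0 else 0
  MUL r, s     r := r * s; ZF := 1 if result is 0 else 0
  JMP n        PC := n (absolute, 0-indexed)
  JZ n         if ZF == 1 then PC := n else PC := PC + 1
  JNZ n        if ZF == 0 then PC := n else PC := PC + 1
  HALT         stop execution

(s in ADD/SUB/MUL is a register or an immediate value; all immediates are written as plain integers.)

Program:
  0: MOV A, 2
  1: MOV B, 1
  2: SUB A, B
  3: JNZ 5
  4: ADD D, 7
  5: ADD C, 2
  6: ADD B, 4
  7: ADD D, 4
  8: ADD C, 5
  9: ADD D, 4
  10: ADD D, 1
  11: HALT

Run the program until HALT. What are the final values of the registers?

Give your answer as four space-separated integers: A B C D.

Answer: 1 5 7 9

Derivation:
Step 1: PC=0 exec 'MOV A, 2'. After: A=2 B=0 C=0 D=0 ZF=0 PC=1
Step 2: PC=1 exec 'MOV B, 1'. After: A=2 B=1 C=0 D=0 ZF=0 PC=2
Step 3: PC=2 exec 'SUB A, B'. After: A=1 B=1 C=0 D=0 ZF=0 PC=3
Step 4: PC=3 exec 'JNZ 5'. After: A=1 B=1 C=0 D=0 ZF=0 PC=5
Step 5: PC=5 exec 'ADD C, 2'. After: A=1 B=1 C=2 D=0 ZF=0 PC=6
Step 6: PC=6 exec 'ADD B, 4'. After: A=1 B=5 C=2 D=0 ZF=0 PC=7
Step 7: PC=7 exec 'ADD D, 4'. After: A=1 B=5 C=2 D=4 ZF=0 PC=8
Step 8: PC=8 exec 'ADD C, 5'. After: A=1 B=5 C=7 D=4 ZF=0 PC=9
Step 9: PC=9 exec 'ADD D, 4'. After: A=1 B=5 C=7 D=8 ZF=0 PC=10
Step 10: PC=10 exec 'ADD D, 1'. After: A=1 B=5 C=7 D=9 ZF=0 PC=11
Step 11: PC=11 exec 'HALT'. After: A=1 B=5 C=7 D=9 ZF=0 PC=11 HALTED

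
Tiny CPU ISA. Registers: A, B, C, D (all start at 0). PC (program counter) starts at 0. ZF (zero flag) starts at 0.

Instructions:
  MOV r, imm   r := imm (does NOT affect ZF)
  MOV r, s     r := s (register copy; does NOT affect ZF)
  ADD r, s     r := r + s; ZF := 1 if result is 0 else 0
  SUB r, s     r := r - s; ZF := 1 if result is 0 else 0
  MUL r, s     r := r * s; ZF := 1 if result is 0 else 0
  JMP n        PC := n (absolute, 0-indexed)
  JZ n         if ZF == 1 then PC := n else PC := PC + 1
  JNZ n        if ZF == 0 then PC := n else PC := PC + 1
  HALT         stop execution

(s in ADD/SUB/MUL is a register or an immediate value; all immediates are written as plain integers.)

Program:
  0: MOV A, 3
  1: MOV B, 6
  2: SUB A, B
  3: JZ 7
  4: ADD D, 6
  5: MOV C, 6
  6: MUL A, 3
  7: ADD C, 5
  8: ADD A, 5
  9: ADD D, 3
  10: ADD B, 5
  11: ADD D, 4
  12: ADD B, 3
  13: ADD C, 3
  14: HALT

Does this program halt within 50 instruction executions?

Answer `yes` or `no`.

Answer: yes

Derivation:
Step 1: PC=0 exec 'MOV A, 3'. After: A=3 B=0 C=0 D=0 ZF=0 PC=1
Step 2: PC=1 exec 'MOV B, 6'. After: A=3 B=6 C=0 D=0 ZF=0 PC=2
Step 3: PC=2 exec 'SUB A, B'. After: A=-3 B=6 C=0 D=0 ZF=0 PC=3
Step 4: PC=3 exec 'JZ 7'. After: A=-3 B=6 C=0 D=0 ZF=0 PC=4
Step 5: PC=4 exec 'ADD D, 6'. After: A=-3 B=6 C=0 D=6 ZF=0 PC=5
Step 6: PC=5 exec 'MOV C, 6'. After: A=-3 B=6 C=6 D=6 ZF=0 PC=6
Step 7: PC=6 exec 'MUL A, 3'. After: A=-9 B=6 C=6 D=6 ZF=0 PC=7
Step 8: PC=7 exec 'ADD C, 5'. After: A=-9 B=6 C=11 D=6 ZF=0 PC=8
Step 9: PC=8 exec 'ADD A, 5'. After: A=-4 B=6 C=11 D=6 ZF=0 PC=9
Step 10: PC=9 exec 'ADD D, 3'. After: A=-4 B=6 C=11 D=9 ZF=0 PC=10
Step 11: PC=10 exec 'ADD B, 5'. After: A=-4 B=11 C=11 D=9 ZF=0 PC=11
Step 12: PC=11 exec 'ADD D, 4'. After: A=-4 B=11 C=11 D=13 ZF=0 PC=12
Step 13: PC=12 exec 'ADD B, 3'. After: A=-4 B=14 C=11 D=13 ZF=0 PC=13
Step 14: PC=13 exec 'ADD C, 3'. After: A=-4 B=14 C=14 D=13 ZF=0 PC=14
Step 15: PC=14 exec 'HALT'. After: A=-4 B=14 C=14 D=13 ZF=0 PC=14 HALTED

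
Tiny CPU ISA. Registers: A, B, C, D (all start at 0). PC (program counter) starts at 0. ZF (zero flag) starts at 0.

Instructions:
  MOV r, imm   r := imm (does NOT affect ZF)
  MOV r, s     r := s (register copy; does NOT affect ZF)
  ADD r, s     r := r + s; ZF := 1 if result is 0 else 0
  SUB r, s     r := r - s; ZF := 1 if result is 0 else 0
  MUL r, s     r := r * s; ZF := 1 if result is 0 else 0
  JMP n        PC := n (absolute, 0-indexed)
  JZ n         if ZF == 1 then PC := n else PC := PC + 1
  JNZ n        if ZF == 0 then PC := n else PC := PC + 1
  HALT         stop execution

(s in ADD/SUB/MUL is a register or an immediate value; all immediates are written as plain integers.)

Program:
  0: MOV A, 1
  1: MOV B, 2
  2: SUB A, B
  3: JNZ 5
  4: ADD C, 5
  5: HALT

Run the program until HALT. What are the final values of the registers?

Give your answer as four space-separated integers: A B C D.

Answer: -1 2 0 0

Derivation:
Step 1: PC=0 exec 'MOV A, 1'. After: A=1 B=0 C=0 D=0 ZF=0 PC=1
Step 2: PC=1 exec 'MOV B, 2'. After: A=1 B=2 C=0 D=0 ZF=0 PC=2
Step 3: PC=2 exec 'SUB A, B'. After: A=-1 B=2 C=0 D=0 ZF=0 PC=3
Step 4: PC=3 exec 'JNZ 5'. After: A=-1 B=2 C=0 D=0 ZF=0 PC=5
Step 5: PC=5 exec 'HALT'. After: A=-1 B=2 C=0 D=0 ZF=0 PC=5 HALTED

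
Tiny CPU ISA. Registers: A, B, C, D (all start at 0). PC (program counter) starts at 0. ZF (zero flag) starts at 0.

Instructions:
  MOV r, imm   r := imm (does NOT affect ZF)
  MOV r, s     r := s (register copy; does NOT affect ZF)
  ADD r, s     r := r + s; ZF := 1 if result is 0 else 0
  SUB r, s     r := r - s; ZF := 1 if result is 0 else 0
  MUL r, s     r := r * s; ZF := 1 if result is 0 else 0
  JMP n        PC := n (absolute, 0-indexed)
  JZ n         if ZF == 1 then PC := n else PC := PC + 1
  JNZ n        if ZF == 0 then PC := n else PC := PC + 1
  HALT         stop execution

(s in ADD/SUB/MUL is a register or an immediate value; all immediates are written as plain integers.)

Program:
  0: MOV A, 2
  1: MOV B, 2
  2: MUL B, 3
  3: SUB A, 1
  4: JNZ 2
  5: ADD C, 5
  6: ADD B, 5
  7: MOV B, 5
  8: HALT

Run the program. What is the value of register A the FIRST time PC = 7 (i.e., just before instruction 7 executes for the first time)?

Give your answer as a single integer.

Step 1: PC=0 exec 'MOV A, 2'. After: A=2 B=0 C=0 D=0 ZF=0 PC=1
Step 2: PC=1 exec 'MOV B, 2'. After: A=2 B=2 C=0 D=0 ZF=0 PC=2
Step 3: PC=2 exec 'MUL B, 3'. After: A=2 B=6 C=0 D=0 ZF=0 PC=3
Step 4: PC=3 exec 'SUB A, 1'. After: A=1 B=6 C=0 D=0 ZF=0 PC=4
Step 5: PC=4 exec 'JNZ 2'. After: A=1 B=6 C=0 D=0 ZF=0 PC=2
Step 6: PC=2 exec 'MUL B, 3'. After: A=1 B=18 C=0 D=0 ZF=0 PC=3
Step 7: PC=3 exec 'SUB A, 1'. After: A=0 B=18 C=0 D=0 ZF=1 PC=4
Step 8: PC=4 exec 'JNZ 2'. After: A=0 B=18 C=0 D=0 ZF=1 PC=5
Step 9: PC=5 exec 'ADD C, 5'. After: A=0 B=18 C=5 D=0 ZF=0 PC=6
Step 10: PC=6 exec 'ADD B, 5'. After: A=0 B=23 C=5 D=0 ZF=0 PC=7
First time PC=7: A=0

0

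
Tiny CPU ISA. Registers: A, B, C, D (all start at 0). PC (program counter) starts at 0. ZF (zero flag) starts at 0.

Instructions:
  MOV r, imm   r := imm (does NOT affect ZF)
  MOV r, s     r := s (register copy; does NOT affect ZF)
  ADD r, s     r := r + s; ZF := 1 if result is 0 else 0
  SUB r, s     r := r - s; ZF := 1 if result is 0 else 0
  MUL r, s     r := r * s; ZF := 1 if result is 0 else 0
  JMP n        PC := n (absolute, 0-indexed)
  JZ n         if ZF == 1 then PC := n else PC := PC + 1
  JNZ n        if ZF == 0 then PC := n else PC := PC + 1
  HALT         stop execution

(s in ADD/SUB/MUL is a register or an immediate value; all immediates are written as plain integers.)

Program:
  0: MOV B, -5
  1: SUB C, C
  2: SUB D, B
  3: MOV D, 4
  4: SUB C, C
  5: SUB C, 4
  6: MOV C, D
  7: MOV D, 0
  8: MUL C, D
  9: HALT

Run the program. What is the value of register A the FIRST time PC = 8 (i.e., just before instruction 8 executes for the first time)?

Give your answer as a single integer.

Step 1: PC=0 exec 'MOV B, -5'. After: A=0 B=-5 C=0 D=0 ZF=0 PC=1
Step 2: PC=1 exec 'SUB C, C'. After: A=0 B=-5 C=0 D=0 ZF=1 PC=2
Step 3: PC=2 exec 'SUB D, B'. After: A=0 B=-5 C=0 D=5 ZF=0 PC=3
Step 4: PC=3 exec 'MOV D, 4'. After: A=0 B=-5 C=0 D=4 ZF=0 PC=4
Step 5: PC=4 exec 'SUB C, C'. After: A=0 B=-5 C=0 D=4 ZF=1 PC=5
Step 6: PC=5 exec 'SUB C, 4'. After: A=0 B=-5 C=-4 D=4 ZF=0 PC=6
Step 7: PC=6 exec 'MOV C, D'. After: A=0 B=-5 C=4 D=4 ZF=0 PC=7
Step 8: PC=7 exec 'MOV D, 0'. After: A=0 B=-5 C=4 D=0 ZF=0 PC=8
First time PC=8: A=0

0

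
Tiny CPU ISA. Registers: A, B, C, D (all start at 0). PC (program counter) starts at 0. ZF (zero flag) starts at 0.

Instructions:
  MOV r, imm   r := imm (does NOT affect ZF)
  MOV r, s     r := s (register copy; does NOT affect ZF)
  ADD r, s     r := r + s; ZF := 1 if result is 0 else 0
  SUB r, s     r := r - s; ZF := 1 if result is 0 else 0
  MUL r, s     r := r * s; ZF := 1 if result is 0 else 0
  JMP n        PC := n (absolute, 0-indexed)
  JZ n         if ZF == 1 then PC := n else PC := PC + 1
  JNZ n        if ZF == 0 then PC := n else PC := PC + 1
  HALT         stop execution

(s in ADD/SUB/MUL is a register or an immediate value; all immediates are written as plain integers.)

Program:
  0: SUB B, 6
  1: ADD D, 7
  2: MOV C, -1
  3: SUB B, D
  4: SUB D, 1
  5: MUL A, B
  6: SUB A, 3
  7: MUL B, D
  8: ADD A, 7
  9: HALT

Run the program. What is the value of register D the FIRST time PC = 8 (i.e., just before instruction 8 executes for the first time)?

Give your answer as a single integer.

Step 1: PC=0 exec 'SUB B, 6'. After: A=0 B=-6 C=0 D=0 ZF=0 PC=1
Step 2: PC=1 exec 'ADD D, 7'. After: A=0 B=-6 C=0 D=7 ZF=0 PC=2
Step 3: PC=2 exec 'MOV C, -1'. After: A=0 B=-6 C=-1 D=7 ZF=0 PC=3
Step 4: PC=3 exec 'SUB B, D'. After: A=0 B=-13 C=-1 D=7 ZF=0 PC=4
Step 5: PC=4 exec 'SUB D, 1'. After: A=0 B=-13 C=-1 D=6 ZF=0 PC=5
Step 6: PC=5 exec 'MUL A, B'. After: A=0 B=-13 C=-1 D=6 ZF=1 PC=6
Step 7: PC=6 exec 'SUB A, 3'. After: A=-3 B=-13 C=-1 D=6 ZF=0 PC=7
Step 8: PC=7 exec 'MUL B, D'. After: A=-3 B=-78 C=-1 D=6 ZF=0 PC=8
First time PC=8: D=6

6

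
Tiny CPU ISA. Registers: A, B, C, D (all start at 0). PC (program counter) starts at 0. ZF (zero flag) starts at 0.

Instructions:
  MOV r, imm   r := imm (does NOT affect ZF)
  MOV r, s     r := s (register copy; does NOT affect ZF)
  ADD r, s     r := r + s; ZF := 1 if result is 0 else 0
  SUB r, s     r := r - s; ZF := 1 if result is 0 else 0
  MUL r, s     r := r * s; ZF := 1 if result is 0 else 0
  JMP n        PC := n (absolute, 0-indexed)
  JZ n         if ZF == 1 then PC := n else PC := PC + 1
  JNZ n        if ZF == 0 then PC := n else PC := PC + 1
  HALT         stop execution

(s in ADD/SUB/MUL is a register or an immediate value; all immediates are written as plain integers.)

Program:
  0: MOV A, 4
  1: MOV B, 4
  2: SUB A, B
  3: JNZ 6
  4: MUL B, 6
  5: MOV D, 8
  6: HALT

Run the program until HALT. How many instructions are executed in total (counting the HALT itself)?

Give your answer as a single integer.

Answer: 7

Derivation:
Step 1: PC=0 exec 'MOV A, 4'. After: A=4 B=0 C=0 D=0 ZF=0 PC=1
Step 2: PC=1 exec 'MOV B, 4'. After: A=4 B=4 C=0 D=0 ZF=0 PC=2
Step 3: PC=2 exec 'SUB A, B'. After: A=0 B=4 C=0 D=0 ZF=1 PC=3
Step 4: PC=3 exec 'JNZ 6'. After: A=0 B=4 C=0 D=0 ZF=1 PC=4
Step 5: PC=4 exec 'MUL B, 6'. After: A=0 B=24 C=0 D=0 ZF=0 PC=5
Step 6: PC=5 exec 'MOV D, 8'. After: A=0 B=24 C=0 D=8 ZF=0 PC=6
Step 7: PC=6 exec 'HALT'. After: A=0 B=24 C=0 D=8 ZF=0 PC=6 HALTED
Total instructions executed: 7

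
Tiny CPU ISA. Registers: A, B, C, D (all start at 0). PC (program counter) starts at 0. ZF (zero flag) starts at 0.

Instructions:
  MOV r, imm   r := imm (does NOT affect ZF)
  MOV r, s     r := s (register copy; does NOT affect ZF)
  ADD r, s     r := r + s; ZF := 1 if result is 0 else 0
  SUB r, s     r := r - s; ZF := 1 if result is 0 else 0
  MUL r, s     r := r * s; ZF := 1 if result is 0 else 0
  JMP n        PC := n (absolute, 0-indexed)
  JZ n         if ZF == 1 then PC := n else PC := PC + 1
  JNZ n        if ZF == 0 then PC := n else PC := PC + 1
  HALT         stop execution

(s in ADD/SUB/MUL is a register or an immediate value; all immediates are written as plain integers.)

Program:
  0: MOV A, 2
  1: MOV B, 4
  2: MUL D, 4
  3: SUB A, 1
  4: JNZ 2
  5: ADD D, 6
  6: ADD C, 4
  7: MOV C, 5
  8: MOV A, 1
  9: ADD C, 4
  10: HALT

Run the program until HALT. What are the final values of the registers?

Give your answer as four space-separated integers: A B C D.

Step 1: PC=0 exec 'MOV A, 2'. After: A=2 B=0 C=0 D=0 ZF=0 PC=1
Step 2: PC=1 exec 'MOV B, 4'. After: A=2 B=4 C=0 D=0 ZF=0 PC=2
Step 3: PC=2 exec 'MUL D, 4'. After: A=2 B=4 C=0 D=0 ZF=1 PC=3
Step 4: PC=3 exec 'SUB A, 1'. After: A=1 B=4 C=0 D=0 ZF=0 PC=4
Step 5: PC=4 exec 'JNZ 2'. After: A=1 B=4 C=0 D=0 ZF=0 PC=2
Step 6: PC=2 exec 'MUL D, 4'. After: A=1 B=4 C=0 D=0 ZF=1 PC=3
Step 7: PC=3 exec 'SUB A, 1'. After: A=0 B=4 C=0 D=0 ZF=1 PC=4
Step 8: PC=4 exec 'JNZ 2'. After: A=0 B=4 C=0 D=0 ZF=1 PC=5
Step 9: PC=5 exec 'ADD D, 6'. After: A=0 B=4 C=0 D=6 ZF=0 PC=6
Step 10: PC=6 exec 'ADD C, 4'. After: A=0 B=4 C=4 D=6 ZF=0 PC=7
Step 11: PC=7 exec 'MOV C, 5'. After: A=0 B=4 C=5 D=6 ZF=0 PC=8
Step 12: PC=8 exec 'MOV A, 1'. After: A=1 B=4 C=5 D=6 ZF=0 PC=9
Step 13: PC=9 exec 'ADD C, 4'. After: A=1 B=4 C=9 D=6 ZF=0 PC=10
Step 14: PC=10 exec 'HALT'. After: A=1 B=4 C=9 D=6 ZF=0 PC=10 HALTED

Answer: 1 4 9 6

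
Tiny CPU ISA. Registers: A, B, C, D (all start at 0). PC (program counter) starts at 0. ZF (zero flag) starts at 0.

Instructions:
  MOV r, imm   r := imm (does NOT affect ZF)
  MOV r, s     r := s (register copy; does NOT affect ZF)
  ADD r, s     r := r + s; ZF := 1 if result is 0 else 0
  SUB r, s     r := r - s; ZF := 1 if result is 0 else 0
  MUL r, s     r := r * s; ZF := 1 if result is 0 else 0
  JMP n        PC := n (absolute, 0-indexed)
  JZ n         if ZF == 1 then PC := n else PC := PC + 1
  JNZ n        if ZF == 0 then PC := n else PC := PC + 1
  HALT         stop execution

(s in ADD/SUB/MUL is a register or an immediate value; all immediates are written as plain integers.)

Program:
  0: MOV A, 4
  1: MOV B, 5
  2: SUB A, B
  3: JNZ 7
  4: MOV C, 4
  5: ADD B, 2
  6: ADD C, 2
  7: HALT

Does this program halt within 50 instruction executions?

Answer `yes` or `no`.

Answer: yes

Derivation:
Step 1: PC=0 exec 'MOV A, 4'. After: A=4 B=0 C=0 D=0 ZF=0 PC=1
Step 2: PC=1 exec 'MOV B, 5'. After: A=4 B=5 C=0 D=0 ZF=0 PC=2
Step 3: PC=2 exec 'SUB A, B'. After: A=-1 B=5 C=0 D=0 ZF=0 PC=3
Step 4: PC=3 exec 'JNZ 7'. After: A=-1 B=5 C=0 D=0 ZF=0 PC=7
Step 5: PC=7 exec 'HALT'. After: A=-1 B=5 C=0 D=0 ZF=0 PC=7 HALTED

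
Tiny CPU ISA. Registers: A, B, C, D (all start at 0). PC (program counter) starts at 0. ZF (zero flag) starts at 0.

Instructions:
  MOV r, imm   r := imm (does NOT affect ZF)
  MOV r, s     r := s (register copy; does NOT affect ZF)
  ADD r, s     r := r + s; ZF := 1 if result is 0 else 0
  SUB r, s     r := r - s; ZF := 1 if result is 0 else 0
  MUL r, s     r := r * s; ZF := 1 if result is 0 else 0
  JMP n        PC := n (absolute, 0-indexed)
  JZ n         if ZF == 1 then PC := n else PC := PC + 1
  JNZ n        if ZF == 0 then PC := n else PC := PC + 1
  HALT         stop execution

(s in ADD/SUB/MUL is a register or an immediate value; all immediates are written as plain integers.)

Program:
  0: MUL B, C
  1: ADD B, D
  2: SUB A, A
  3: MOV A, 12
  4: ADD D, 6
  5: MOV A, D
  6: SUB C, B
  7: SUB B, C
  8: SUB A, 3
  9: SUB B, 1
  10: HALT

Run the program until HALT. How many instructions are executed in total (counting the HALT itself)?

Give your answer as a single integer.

Answer: 11

Derivation:
Step 1: PC=0 exec 'MUL B, C'. After: A=0 B=0 C=0 D=0 ZF=1 PC=1
Step 2: PC=1 exec 'ADD B, D'. After: A=0 B=0 C=0 D=0 ZF=1 PC=2
Step 3: PC=2 exec 'SUB A, A'. After: A=0 B=0 C=0 D=0 ZF=1 PC=3
Step 4: PC=3 exec 'MOV A, 12'. After: A=12 B=0 C=0 D=0 ZF=1 PC=4
Step 5: PC=4 exec 'ADD D, 6'. After: A=12 B=0 C=0 D=6 ZF=0 PC=5
Step 6: PC=5 exec 'MOV A, D'. After: A=6 B=0 C=0 D=6 ZF=0 PC=6
Step 7: PC=6 exec 'SUB C, B'. After: A=6 B=0 C=0 D=6 ZF=1 PC=7
Step 8: PC=7 exec 'SUB B, C'. After: A=6 B=0 C=0 D=6 ZF=1 PC=8
Step 9: PC=8 exec 'SUB A, 3'. After: A=3 B=0 C=0 D=6 ZF=0 PC=9
Step 10: PC=9 exec 'SUB B, 1'. After: A=3 B=-1 C=0 D=6 ZF=0 PC=10
Step 11: PC=10 exec 'HALT'. After: A=3 B=-1 C=0 D=6 ZF=0 PC=10 HALTED
Total instructions executed: 11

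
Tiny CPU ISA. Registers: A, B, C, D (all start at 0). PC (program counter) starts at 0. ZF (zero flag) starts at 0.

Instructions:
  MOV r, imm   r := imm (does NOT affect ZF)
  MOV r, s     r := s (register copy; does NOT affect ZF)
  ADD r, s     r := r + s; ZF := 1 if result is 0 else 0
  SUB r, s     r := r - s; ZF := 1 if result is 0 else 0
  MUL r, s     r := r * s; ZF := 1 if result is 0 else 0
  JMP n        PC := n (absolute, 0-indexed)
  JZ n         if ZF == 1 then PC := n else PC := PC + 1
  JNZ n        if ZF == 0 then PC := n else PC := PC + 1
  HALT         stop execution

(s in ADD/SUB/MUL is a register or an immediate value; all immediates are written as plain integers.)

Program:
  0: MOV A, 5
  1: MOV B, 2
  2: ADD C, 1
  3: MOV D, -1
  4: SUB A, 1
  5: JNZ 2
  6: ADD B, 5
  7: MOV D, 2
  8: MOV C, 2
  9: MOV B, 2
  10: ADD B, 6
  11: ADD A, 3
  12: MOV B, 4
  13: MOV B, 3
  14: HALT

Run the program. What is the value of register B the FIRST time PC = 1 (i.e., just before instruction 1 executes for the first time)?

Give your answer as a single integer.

Step 1: PC=0 exec 'MOV A, 5'. After: A=5 B=0 C=0 D=0 ZF=0 PC=1
First time PC=1: B=0

0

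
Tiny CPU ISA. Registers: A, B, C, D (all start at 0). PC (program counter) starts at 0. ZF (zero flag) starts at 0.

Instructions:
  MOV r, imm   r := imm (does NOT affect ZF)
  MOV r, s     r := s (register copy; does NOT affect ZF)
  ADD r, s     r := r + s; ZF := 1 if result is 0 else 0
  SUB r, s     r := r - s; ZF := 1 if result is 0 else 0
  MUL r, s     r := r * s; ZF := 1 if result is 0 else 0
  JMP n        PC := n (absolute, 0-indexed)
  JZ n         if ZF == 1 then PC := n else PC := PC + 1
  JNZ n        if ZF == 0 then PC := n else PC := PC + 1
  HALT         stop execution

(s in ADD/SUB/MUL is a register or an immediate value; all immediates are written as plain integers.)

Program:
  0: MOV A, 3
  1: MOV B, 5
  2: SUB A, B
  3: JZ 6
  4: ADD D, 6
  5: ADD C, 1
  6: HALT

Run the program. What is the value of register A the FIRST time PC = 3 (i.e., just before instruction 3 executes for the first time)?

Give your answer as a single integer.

Step 1: PC=0 exec 'MOV A, 3'. After: A=3 B=0 C=0 D=0 ZF=0 PC=1
Step 2: PC=1 exec 'MOV B, 5'. After: A=3 B=5 C=0 D=0 ZF=0 PC=2
Step 3: PC=2 exec 'SUB A, B'. After: A=-2 B=5 C=0 D=0 ZF=0 PC=3
First time PC=3: A=-2

-2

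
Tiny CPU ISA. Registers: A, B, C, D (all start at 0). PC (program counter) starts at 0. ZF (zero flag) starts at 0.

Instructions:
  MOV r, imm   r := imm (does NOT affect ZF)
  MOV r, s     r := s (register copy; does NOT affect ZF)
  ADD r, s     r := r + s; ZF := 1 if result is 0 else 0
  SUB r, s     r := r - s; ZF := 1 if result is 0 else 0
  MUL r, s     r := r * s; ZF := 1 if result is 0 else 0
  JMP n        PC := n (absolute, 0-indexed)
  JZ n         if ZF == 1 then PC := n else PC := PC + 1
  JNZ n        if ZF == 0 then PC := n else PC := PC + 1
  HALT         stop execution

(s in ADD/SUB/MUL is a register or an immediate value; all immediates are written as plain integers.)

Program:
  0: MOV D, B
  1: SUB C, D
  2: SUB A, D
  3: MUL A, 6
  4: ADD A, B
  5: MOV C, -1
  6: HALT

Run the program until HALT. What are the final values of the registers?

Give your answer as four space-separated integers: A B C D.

Answer: 0 0 -1 0

Derivation:
Step 1: PC=0 exec 'MOV D, B'. After: A=0 B=0 C=0 D=0 ZF=0 PC=1
Step 2: PC=1 exec 'SUB C, D'. After: A=0 B=0 C=0 D=0 ZF=1 PC=2
Step 3: PC=2 exec 'SUB A, D'. After: A=0 B=0 C=0 D=0 ZF=1 PC=3
Step 4: PC=3 exec 'MUL A, 6'. After: A=0 B=0 C=0 D=0 ZF=1 PC=4
Step 5: PC=4 exec 'ADD A, B'. After: A=0 B=0 C=0 D=0 ZF=1 PC=5
Step 6: PC=5 exec 'MOV C, -1'. After: A=0 B=0 C=-1 D=0 ZF=1 PC=6
Step 7: PC=6 exec 'HALT'. After: A=0 B=0 C=-1 D=0 ZF=1 PC=6 HALTED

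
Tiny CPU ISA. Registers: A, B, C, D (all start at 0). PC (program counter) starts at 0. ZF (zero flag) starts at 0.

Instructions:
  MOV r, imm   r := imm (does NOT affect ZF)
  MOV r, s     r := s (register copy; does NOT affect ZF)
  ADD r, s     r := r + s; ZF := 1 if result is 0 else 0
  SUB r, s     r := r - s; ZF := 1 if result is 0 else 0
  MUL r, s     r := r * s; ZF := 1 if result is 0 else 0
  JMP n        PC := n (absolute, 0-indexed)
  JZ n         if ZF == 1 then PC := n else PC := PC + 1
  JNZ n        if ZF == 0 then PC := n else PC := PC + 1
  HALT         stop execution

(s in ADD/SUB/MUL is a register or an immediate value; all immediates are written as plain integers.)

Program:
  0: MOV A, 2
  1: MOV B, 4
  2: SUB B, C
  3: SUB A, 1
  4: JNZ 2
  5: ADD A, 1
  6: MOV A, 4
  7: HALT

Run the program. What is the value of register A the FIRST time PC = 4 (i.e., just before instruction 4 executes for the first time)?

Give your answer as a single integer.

Step 1: PC=0 exec 'MOV A, 2'. After: A=2 B=0 C=0 D=0 ZF=0 PC=1
Step 2: PC=1 exec 'MOV B, 4'. After: A=2 B=4 C=0 D=0 ZF=0 PC=2
Step 3: PC=2 exec 'SUB B, C'. After: A=2 B=4 C=0 D=0 ZF=0 PC=3
Step 4: PC=3 exec 'SUB A, 1'. After: A=1 B=4 C=0 D=0 ZF=0 PC=4
First time PC=4: A=1

1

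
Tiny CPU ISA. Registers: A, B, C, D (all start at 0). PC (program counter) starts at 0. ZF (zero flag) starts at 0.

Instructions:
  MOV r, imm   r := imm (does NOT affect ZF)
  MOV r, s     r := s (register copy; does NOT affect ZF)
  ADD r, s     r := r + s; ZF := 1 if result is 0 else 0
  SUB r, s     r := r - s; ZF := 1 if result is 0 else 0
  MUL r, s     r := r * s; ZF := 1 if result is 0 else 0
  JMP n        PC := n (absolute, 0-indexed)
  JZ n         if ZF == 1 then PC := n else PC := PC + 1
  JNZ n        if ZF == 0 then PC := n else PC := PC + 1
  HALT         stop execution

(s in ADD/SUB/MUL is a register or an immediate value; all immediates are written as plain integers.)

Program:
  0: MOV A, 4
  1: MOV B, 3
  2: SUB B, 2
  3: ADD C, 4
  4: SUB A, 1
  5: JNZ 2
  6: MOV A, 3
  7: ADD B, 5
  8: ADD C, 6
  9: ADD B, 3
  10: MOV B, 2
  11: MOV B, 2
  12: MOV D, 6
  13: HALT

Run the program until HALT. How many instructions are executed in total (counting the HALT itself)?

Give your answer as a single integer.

Answer: 26

Derivation:
Step 1: PC=0 exec 'MOV A, 4'. After: A=4 B=0 C=0 D=0 ZF=0 PC=1
Step 2: PC=1 exec 'MOV B, 3'. After: A=4 B=3 C=0 D=0 ZF=0 PC=2
Step 3: PC=2 exec 'SUB B, 2'. After: A=4 B=1 C=0 D=0 ZF=0 PC=3
Step 4: PC=3 exec 'ADD C, 4'. After: A=4 B=1 C=4 D=0 ZF=0 PC=4
Step 5: PC=4 exec 'SUB A, 1'. After: A=3 B=1 C=4 D=0 ZF=0 PC=5
Step 6: PC=5 exec 'JNZ 2'. After: A=3 B=1 C=4 D=0 ZF=0 PC=2
Step 7: PC=2 exec 'SUB B, 2'. After: A=3 B=-1 C=4 D=0 ZF=0 PC=3
Step 8: PC=3 exec 'ADD C, 4'. After: A=3 B=-1 C=8 D=0 ZF=0 PC=4
Step 9: PC=4 exec 'SUB A, 1'. After: A=2 B=-1 C=8 D=0 ZF=0 PC=5
Step 10: PC=5 exec 'JNZ 2'. After: A=2 B=-1 C=8 D=0 ZF=0 PC=2
Step 11: PC=2 exec 'SUB B, 2'. After: A=2 B=-3 C=8 D=0 ZF=0 PC=3
Step 12: PC=3 exec 'ADD C, 4'. After: A=2 B=-3 C=12 D=0 ZF=0 PC=4
Step 13: PC=4 exec 'SUB A, 1'. After: A=1 B=-3 C=12 D=0 ZF=0 PC=5
Step 14: PC=5 exec 'JNZ 2'. After: A=1 B=-3 C=12 D=0 ZF=0 PC=2
Step 15: PC=2 exec 'SUB B, 2'. After: A=1 B=-5 C=12 D=0 ZF=0 PC=3
Step 16: PC=3 exec 'ADD C, 4'. After: A=1 B=-5 C=16 D=0 ZF=0 PC=4
Step 17: PC=4 exec 'SUB A, 1'. After: A=0 B=-5 C=16 D=0 ZF=1 PC=5
Step 18: PC=5 exec 'JNZ 2'. After: A=0 B=-5 C=16 D=0 ZF=1 PC=6
Step 19: PC=6 exec 'MOV A, 3'. After: A=3 B=-5 C=16 D=0 ZF=1 PC=7
Step 20: PC=7 exec 'ADD B, 5'. After: A=3 B=0 C=16 D=0 ZF=1 PC=8
Step 21: PC=8 exec 'ADD C, 6'. After: A=3 B=0 C=22 D=0 ZF=0 PC=9
Step 22: PC=9 exec 'ADD B, 3'. After: A=3 B=3 C=22 D=0 ZF=0 PC=10
Step 23: PC=10 exec 'MOV B, 2'. After: A=3 B=2 C=22 D=0 ZF=0 PC=11
Step 24: PC=11 exec 'MOV B, 2'. After: A=3 B=2 C=22 D=0 ZF=0 PC=12
Step 25: PC=12 exec 'MOV D, 6'. After: A=3 B=2 C=22 D=6 ZF=0 PC=13
Step 26: PC=13 exec 'HALT'. After: A=3 B=2 C=22 D=6 ZF=0 PC=13 HALTED
Total instructions executed: 26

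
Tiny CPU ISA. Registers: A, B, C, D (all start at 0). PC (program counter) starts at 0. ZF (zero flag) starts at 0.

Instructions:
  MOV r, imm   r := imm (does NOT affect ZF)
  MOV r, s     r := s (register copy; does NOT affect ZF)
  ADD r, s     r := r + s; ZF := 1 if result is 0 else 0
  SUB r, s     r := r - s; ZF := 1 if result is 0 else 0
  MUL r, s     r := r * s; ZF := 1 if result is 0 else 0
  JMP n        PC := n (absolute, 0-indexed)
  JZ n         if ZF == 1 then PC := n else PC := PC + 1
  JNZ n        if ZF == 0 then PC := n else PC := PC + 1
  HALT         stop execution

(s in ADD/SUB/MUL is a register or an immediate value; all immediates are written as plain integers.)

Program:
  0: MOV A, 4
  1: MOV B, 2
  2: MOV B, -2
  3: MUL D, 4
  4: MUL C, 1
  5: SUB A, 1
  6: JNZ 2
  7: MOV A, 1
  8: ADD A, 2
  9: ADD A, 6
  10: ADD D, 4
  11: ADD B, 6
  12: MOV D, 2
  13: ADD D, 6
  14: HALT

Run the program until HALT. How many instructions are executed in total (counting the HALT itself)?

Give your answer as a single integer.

Step 1: PC=0 exec 'MOV A, 4'. After: A=4 B=0 C=0 D=0 ZF=0 PC=1
Step 2: PC=1 exec 'MOV B, 2'. After: A=4 B=2 C=0 D=0 ZF=0 PC=2
Step 3: PC=2 exec 'MOV B, -2'. After: A=4 B=-2 C=0 D=0 ZF=0 PC=3
Step 4: PC=3 exec 'MUL D, 4'. After: A=4 B=-2 C=0 D=0 ZF=1 PC=4
Step 5: PC=4 exec 'MUL C, 1'. After: A=4 B=-2 C=0 D=0 ZF=1 PC=5
Step 6: PC=5 exec 'SUB A, 1'. After: A=3 B=-2 C=0 D=0 ZF=0 PC=6
Step 7: PC=6 exec 'JNZ 2'. After: A=3 B=-2 C=0 D=0 ZF=0 PC=2
Step 8: PC=2 exec 'MOV B, -2'. After: A=3 B=-2 C=0 D=0 ZF=0 PC=3
Step 9: PC=3 exec 'MUL D, 4'. After: A=3 B=-2 C=0 D=0 ZF=1 PC=4
Step 10: PC=4 exec 'MUL C, 1'. After: A=3 B=-2 C=0 D=0 ZF=1 PC=5
Step 11: PC=5 exec 'SUB A, 1'. After: A=2 B=-2 C=0 D=0 ZF=0 PC=6
Step 12: PC=6 exec 'JNZ 2'. After: A=2 B=-2 C=0 D=0 ZF=0 PC=2
Step 13: PC=2 exec 'MOV B, -2'. After: A=2 B=-2 C=0 D=0 ZF=0 PC=3
Step 14: PC=3 exec 'MUL D, 4'. After: A=2 B=-2 C=0 D=0 ZF=1 PC=4
Step 15: PC=4 exec 'MUL C, 1'. After: A=2 B=-2 C=0 D=0 ZF=1 PC=5
Step 16: PC=5 exec 'SUB A, 1'. After: A=1 B=-2 C=0 D=0 ZF=0 PC=6
Step 17: PC=6 exec 'JNZ 2'. After: A=1 B=-2 C=0 D=0 ZF=0 PC=2
Step 18: PC=2 exec 'MOV B, -2'. After: A=1 B=-2 C=0 D=0 ZF=0 PC=3
Step 19: PC=3 exec 'MUL D, 4'. After: A=1 B=-2 C=0 D=0 ZF=1 PC=4
Step 20: PC=4 exec 'MUL C, 1'. After: A=1 B=-2 C=0 D=0 ZF=1 PC=5
Step 21: PC=5 exec 'SUB A, 1'. After: A=0 B=-2 C=0 D=0 ZF=1 PC=6
Step 22: PC=6 exec 'JNZ 2'. After: A=0 B=-2 C=0 D=0 ZF=1 PC=7
Step 23: PC=7 exec 'MOV A, 1'. After: A=1 B=-2 C=0 D=0 ZF=1 PC=8
Step 24: PC=8 exec 'ADD A, 2'. After: A=3 B=-2 C=0 D=0 ZF=0 PC=9
Step 25: PC=9 exec 'ADD A, 6'. After: A=9 B=-2 C=0 D=0 ZF=0 PC=10
Step 26: PC=10 exec 'ADD D, 4'. After: A=9 B=-2 C=0 D=4 ZF=0 PC=11
Step 27: PC=11 exec 'ADD B, 6'. After: A=9 B=4 C=0 D=4 ZF=0 PC=12
Step 28: PC=12 exec 'MOV D, 2'. After: A=9 B=4 C=0 D=2 ZF=0 PC=13
Step 29: PC=13 exec 'ADD D, 6'. After: A=9 B=4 C=0 D=8 ZF=0 PC=14
Step 30: PC=14 exec 'HALT'. After: A=9 B=4 C=0 D=8 ZF=0 PC=14 HALTED
Total instructions executed: 30

Answer: 30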